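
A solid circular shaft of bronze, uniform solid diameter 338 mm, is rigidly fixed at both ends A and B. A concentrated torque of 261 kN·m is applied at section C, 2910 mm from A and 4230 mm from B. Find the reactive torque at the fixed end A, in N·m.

With uniform GJ and both ends fixed, compatibility θ_AC = θ_CB gives T_A·a = T_B·b, together with T_A + T_B = T₀.
T_A = T₀·b/(a+b) = 261000·4230/7140 = 154600 N·m; T_B = 106400 N·m.

155000 N·m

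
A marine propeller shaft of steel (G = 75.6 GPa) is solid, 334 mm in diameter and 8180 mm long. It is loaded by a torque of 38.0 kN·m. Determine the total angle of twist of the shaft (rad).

0.00337 rad

J = πd⁴/32 = π(0.334)⁴/32 = 1.222×10^-3 m⁴.
θ = T·L/(G·J) = 38000 × 8.18 / (75.6×10⁹ × 1.222×10^-3) = 3.365×10^-3 rad.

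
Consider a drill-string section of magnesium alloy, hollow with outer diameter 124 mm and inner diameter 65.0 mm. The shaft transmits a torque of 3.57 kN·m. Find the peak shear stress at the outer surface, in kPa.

10300 kPa

J = π(d_o⁴ − d_i⁴)/32 = π(0.124⁴ − 0.0650⁴)/32 = 2.146×10^-5 m⁴.
τ_max = T·r/J = 3570 × 0.0620 / 2.146×10^-5 = 1.031×10^7 Pa.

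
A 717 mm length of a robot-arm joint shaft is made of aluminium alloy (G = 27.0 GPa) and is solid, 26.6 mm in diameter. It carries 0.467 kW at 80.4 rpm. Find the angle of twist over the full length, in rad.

ω = 2π·80.4/60 = 8.419 rad/s, so T = P/ω = 0.467×10³ / 8.419 = 55.47 N·m.
J = πd⁴/32 = π(0.0266)⁴/32 = 4.915×10^-8 m⁴.
θ = T·L/(G·J) = 55.47 × 0.717 / (27.0×10⁹ × 4.915×10^-8) = 0.02997 rad.

0.0300 rad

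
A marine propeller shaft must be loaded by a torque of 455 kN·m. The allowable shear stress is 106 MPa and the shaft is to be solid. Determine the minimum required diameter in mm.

For a solid shaft τ_max = 16T/(πd³), so d = (16T/(π τ_allow))^(1/3) = (16·455000/(π·1.06×10^8))^(1/3) = 0.2796 m.

280 mm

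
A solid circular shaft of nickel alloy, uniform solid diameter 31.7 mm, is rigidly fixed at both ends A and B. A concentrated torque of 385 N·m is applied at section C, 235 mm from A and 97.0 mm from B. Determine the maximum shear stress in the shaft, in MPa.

With uniform GJ and both ends fixed, compatibility θ_AC = θ_CB gives T_A·a = T_B·b, together with T_A + T_B = T₀.
T_A = T₀·b/(a+b) = 385.0·97.0/332.0 = 112.5 N·m; T_B = 272.5 N·m.
τ in each portion: τ_AC = 1.80×10^7 Pa, τ_CB = 4.36×10^7 Pa; maximum is in CB.
τ_max = T_CB·r/J = 272.5·0.0158/9.91×10^-8 = 4.357×10^7 Pa.

43.6 MPa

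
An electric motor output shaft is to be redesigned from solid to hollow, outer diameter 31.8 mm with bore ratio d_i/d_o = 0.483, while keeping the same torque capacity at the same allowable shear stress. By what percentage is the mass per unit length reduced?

Equal τ_max and T ⇒ the solid shaft needs d_s³ = d_o³(1−k⁴), so d_s = 31.8·(1−0.483⁴)^(1/3) = 31.21 mm.
Area ratio A_h/A_s = d_o²(1−k²)/d_s² = (1−k²)/(1−k⁴)^(2/3) = 0.7959.
Mass saving = 1 − 0.7959 = 20.4 %.

20.4 %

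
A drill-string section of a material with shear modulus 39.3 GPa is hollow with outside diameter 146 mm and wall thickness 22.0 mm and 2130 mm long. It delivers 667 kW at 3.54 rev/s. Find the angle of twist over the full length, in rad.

ω = 2π·3.54 = 22.24 rad/s, so T = P/ω = 667×10³ / 22.24 = 29990 N·m.
J = π(d_o⁴ − d_i⁴)/32 = π(0.146⁴ − 0.102⁴)/32 = 3.398×10^-5 m⁴.
θ = T·L/(G·J) = 29990 × 2.13 / (39.3×10⁹ × 3.398×10^-5) = 0.04783 rad.

0.0478 rad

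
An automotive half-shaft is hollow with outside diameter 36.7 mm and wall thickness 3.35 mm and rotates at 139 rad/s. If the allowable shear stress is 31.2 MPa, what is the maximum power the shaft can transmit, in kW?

J = π(d_o⁴ − d_i⁴)/32 = π(0.0367⁴ − 0.0300⁴)/32 = 9.858×10^-8 m⁴.
T_max = τ_allow·J/r = 3.12×10^7 × 9.858×10^-8 / 0.0184 = 167.6 N·m.
ω = 139 rad/s, so P_max = T_max·ω = 2.330×10^4 W.

23.3 kW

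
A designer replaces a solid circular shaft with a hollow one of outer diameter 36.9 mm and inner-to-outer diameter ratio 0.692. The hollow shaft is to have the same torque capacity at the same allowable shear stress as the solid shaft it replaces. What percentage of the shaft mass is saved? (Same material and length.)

38.0 %

Equal τ_max and T ⇒ the solid shaft needs d_s³ = d_o³(1−k⁴), so d_s = 36.9·(1−0.692⁴)^(1/3) = 33.83 mm.
Area ratio A_h/A_s = d_o²(1−k²)/d_s² = (1−k²)/(1−k⁴)^(2/3) = 0.6200.
Mass saving = 1 − 0.6200 = 38.0 %.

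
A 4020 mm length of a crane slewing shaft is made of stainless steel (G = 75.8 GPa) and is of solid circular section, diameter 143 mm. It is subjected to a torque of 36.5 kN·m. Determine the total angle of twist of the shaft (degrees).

J = πd⁴/32 = π(0.143)⁴/32 = 4.105×10^-5 m⁴.
θ = T·L/(G·J) = 36500 × 4.02 / (75.8×10⁹ × 4.105×10^-5) = 0.04715 rad.

2.70°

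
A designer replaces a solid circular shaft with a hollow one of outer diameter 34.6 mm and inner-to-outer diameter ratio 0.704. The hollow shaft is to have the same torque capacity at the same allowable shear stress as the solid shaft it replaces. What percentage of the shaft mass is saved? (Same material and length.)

39.1 %

Equal τ_max and T ⇒ the solid shaft needs d_s³ = d_o³(1−k⁴), so d_s = 34.6·(1−0.704⁴)^(1/3) = 31.50 mm.
Area ratio A_h/A_s = d_o²(1−k²)/d_s² = (1−k²)/(1−k⁴)^(2/3) = 0.6087.
Mass saving = 1 − 0.6087 = 39.1 %.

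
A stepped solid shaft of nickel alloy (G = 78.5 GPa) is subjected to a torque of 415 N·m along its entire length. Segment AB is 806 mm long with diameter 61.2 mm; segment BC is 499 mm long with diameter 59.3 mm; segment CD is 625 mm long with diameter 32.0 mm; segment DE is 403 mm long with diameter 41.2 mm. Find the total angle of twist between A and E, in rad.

0.0449 rad

J_AB = π(0.0612)⁴/32 = 1.38×10^-6 m⁴; J_BC = π(0.0593)⁴/32 = 1.21×10^-6 m⁴; J_CD = π(0.0320)⁴/32 = 1.03×10^-7 m⁴; J_DE = π(0.0412)⁴/32 = 2.83×10^-7 m⁴.
θ = (T/G)·Σ L_i/J_i = (415.0/78.5×10⁹)·(0.806/1.38×10^-6 + 0.499/1.21×10^-6 + 0.625/1.03×10^-7 + 0.403/2.83×10^-7) = 0.04490 rad.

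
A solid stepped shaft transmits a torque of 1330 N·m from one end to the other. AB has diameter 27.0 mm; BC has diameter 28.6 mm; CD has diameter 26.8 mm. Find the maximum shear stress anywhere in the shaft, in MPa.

352 MPa

Under the same torque, τ_max = 16T/(πd³) is largest where d is smallest — segment CD (d = 26.8 mm).
τ_max = 16·1330/(π·(0.0268)³) = 3.519×10^8 Pa.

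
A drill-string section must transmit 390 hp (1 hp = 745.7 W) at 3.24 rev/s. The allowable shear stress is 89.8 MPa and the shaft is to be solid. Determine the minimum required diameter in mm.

ω = 2π·3.24 = 20.36 rad/s, so T = P/ω = 390×745.7 / 20.36 = 14290 N·m.
For a solid shaft τ_max = 16T/(πd³), so d = (16T/(π τ_allow))^(1/3) = (16·14290/(π·8.98×10^7))^(1/3) = 0.09323 m.

93.2 mm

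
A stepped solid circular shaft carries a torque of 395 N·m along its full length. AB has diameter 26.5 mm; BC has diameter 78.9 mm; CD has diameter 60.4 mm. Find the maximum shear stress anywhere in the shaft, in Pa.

1.08e8 Pa

Under the same torque, τ_max = 16T/(πd³) is largest where d is smallest — segment AB (d = 26.5 mm).
τ_max = 16·395.0/(π·(0.0265)³) = 1.081×10^8 Pa.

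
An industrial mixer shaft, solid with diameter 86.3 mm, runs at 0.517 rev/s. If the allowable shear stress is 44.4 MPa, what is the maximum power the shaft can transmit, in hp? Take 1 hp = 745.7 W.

24.4 hp

J = πd⁴/32 = π(0.0863)⁴/32 = 5.446×10^-6 m⁴.
T_max = τ_allow·J/r = 4.44×10^7 × 5.446×10^-6 / 0.0432 = 5603 N·m.
ω = 2π·0.517 = 3.248 rad/s, so P_max = T_max·ω = 1.820×10^4 W.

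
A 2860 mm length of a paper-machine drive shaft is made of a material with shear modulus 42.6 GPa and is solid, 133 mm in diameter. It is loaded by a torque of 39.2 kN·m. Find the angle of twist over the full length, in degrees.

4.91°

J = πd⁴/32 = π(0.133)⁴/32 = 3.072×10^-5 m⁴.
θ = T·L/(G·J) = 39200 × 2.86 / (42.6×10⁹ × 3.072×10^-5) = 0.08567 rad.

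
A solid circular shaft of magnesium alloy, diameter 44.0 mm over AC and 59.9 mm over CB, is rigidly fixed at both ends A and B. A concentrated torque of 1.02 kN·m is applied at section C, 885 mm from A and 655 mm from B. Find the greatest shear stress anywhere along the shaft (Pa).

Compatibility: T_A·a/J_AC = T_B·b/J_CB with T_A + T_B = T₀.
J_AC = 3.68×10^-7 m⁴, J_CB = 1.26×10^-6 m⁴, so T_A = T₀·(J_AC/a)/((J_AC/a)+(J_CB/b)) = 180.8 N·m, T_B = 839.2 N·m.
τ in each portion: τ_AC = 1.08×10^7 Pa, τ_CB = 1.99×10^7 Pa; maximum is in CB.
τ_max = T_CB·r/J = 839.2·0.0300/1.26×10^-6 = 1.989×10^7 Pa.

1.99e7 Pa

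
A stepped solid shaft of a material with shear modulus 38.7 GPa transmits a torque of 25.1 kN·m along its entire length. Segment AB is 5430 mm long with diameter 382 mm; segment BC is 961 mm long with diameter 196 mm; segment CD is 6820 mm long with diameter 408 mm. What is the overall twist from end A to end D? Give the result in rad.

J_AB = π(0.382)⁴/32 = 2.09×10^-3 m⁴; J_BC = π(0.196)⁴/32 = 1.45×10^-4 m⁴; J_CD = π(0.408)⁴/32 = 2.72×10^-3 m⁴.
θ = (T/G)·Σ L_i/J_i = (25100/38.7×10⁹)·(5.43/2.09×10^-3 + 0.961/1.45×10^-4 + 6.82/2.72×10^-3) = 7.613×10^-3 rad.

0.00761 rad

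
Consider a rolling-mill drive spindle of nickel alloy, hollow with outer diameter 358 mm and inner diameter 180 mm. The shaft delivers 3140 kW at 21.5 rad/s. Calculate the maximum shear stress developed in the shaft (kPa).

17300 kPa

ω = 21.5 rad/s, so T = P/ω = 3140×10³ / 21.50 = 146000 N·m.
J = π(d_o⁴ − d_i⁴)/32 = π(0.358⁴ − 0.180⁴)/32 = 1.510×10^-3 m⁴.
τ_max = T·r/J = 146000 × 0.179 / 1.510×10^-3 = 1.732×10^7 Pa.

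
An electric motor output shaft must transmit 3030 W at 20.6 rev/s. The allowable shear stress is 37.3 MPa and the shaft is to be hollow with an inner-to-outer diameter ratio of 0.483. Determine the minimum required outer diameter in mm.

ω = 2π·20.6 = 129.4 rad/s, so T = P/ω = 3030 / 129.4 = 23.41 N·m.
For a hollow shaft with d_i/d_o = 0.483: τ_max = 16T/(π d_o³ (1−k⁴)), so d_o = [16T/(π τ_allow (1−k⁴))]^(1/3) = [16·23.41/(π·3.73×10^7·0.9456)]^(1/3) = 0.01501 m.

15.0 mm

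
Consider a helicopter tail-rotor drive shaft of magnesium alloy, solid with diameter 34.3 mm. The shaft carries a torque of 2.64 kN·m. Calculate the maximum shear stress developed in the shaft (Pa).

J = πd⁴/32 = π(0.0343)⁴/32 = 1.359×10^-7 m⁴.
τ_max = T·r/J = 2640 × 0.0171 / 1.359×10^-7 = 3.332×10^8 Pa.

3.33e8 Pa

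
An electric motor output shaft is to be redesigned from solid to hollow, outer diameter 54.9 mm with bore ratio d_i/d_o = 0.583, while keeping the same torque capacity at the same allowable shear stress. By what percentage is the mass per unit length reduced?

Equal τ_max and T ⇒ the solid shaft needs d_s³ = d_o³(1−k⁴), so d_s = 54.9·(1−0.583⁴)^(1/3) = 52.70 mm.
Area ratio A_h/A_s = d_o²(1−k²)/d_s² = (1−k²)/(1−k⁴)^(2/3) = 0.7164.
Mass saving = 1 − 0.7164 = 28.4 %.

28.4 %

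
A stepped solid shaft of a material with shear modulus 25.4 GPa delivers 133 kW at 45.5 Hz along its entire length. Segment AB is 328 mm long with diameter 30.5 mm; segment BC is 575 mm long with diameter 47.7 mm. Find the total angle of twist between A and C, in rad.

0.0914 rad

ω = 2π·45.5 = 285.9 rad/s, so T = P/ω = 133×10³ / 285.9 = 465.2 N·m.
J_AB = π(0.0305)⁴/32 = 8.50×10^-8 m⁴; J_BC = π(0.0477)⁴/32 = 5.08×10^-7 m⁴.
θ = (T/G)·Σ L_i/J_i = (465.2/25.4×10⁹)·(0.328/8.50×10^-8 + 0.575/5.08×10^-7) = 0.09143 rad.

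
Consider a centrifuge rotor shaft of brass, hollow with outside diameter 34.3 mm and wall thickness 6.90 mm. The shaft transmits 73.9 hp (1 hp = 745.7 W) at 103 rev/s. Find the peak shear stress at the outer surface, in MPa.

ω = 2π·103 = 647.2 rad/s, so T = P/ω = 73.9×745.7 / 647.2 = 85.15 N·m.
J = π(d_o⁴ − d_i⁴)/32 = π(0.0343⁴ − 0.0205⁴)/32 = 1.185×10^-7 m⁴.
τ_max = T·r/J = 85.15 × 0.0171 / 1.185×10^-7 = 1.232×10^7 Pa.

12.3 MPa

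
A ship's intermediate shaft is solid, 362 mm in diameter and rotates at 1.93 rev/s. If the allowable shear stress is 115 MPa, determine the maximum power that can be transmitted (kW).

13000 kW

J = πd⁴/32 = π(0.362)⁴/32 = 1.686×10^-3 m⁴.
T_max = τ_allow·J/r = 1.15×10^8 × 1.686×10^-3 / 0.181 = 1.071e6 N·m.
ω = 2π·1.93 = 12.13 rad/s, so P_max = T_max·ω = 1.299×10^7 W.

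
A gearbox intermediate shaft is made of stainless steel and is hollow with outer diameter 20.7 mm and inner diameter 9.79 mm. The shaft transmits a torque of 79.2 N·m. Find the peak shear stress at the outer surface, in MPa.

47.9 MPa

J = π(d_o⁴ − d_i⁴)/32 = π(0.0207⁴ − 0.00979⁴)/32 = 1.712×10^-8 m⁴.
τ_max = T·r/J = 79.20 × 0.0103 / 1.712×10^-8 = 4.787×10^7 Pa.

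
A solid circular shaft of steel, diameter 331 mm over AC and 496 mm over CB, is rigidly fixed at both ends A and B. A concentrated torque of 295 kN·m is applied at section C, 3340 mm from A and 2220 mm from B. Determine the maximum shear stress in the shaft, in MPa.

10.9 MPa

Compatibility: T_A·a/J_AC = T_B·b/J_CB with T_A + T_B = T₀.
J_AC = 1.18×10^-3 m⁴, J_CB = 5.94×10^-3 m⁴, so T_A = T₀·(J_AC/a)/((J_AC/a)+(J_CB/b)) = 34360 N·m, T_B = 260600 N·m.
τ in each portion: τ_AC = 4.83×10^6 Pa, τ_CB = 1.09×10^7 Pa; maximum is in CB.
τ_max = T_CB·r/J = 260600·0.248/5.94×10^-3 = 1.088×10^7 Pa.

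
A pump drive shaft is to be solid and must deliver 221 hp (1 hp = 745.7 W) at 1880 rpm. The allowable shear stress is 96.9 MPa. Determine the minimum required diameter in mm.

35.3 mm

ω = 2π·1880/60 = 196.9 rad/s, so T = P/ω = 221×745.7 / 196.9 = 837.1 N·m.
For a solid shaft τ_max = 16T/(πd³), so d = (16T/(π τ_allow))^(1/3) = (16·837.1/(π·9.69×10^7))^(1/3) = 0.03530 m.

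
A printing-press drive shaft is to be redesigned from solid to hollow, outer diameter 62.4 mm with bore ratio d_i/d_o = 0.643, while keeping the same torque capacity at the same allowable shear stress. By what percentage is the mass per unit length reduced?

33.5 %

Equal τ_max and T ⇒ the solid shaft needs d_s³ = d_o³(1−k⁴), so d_s = 62.4·(1−0.643⁴)^(1/3) = 58.62 mm.
Area ratio A_h/A_s = d_o²(1−k²)/d_s² = (1−k²)/(1−k⁴)^(2/3) = 0.6646.
Mass saving = 1 − 0.6646 = 33.5 %.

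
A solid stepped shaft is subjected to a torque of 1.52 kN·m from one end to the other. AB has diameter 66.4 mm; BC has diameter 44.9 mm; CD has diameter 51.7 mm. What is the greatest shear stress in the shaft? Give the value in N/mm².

Under the same torque, τ_max = 16T/(πd³) is largest where d is smallest — segment BC (d = 44.9 mm).
τ_max = 16·1520/(π·(0.0449)³) = 8.552×10^7 Pa.

85.5 N/mm²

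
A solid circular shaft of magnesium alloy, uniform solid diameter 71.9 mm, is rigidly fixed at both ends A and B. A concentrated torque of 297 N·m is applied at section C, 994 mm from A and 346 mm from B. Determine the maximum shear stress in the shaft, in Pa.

With uniform GJ and both ends fixed, compatibility θ_AC = θ_CB gives T_A·a = T_B·b, together with T_A + T_B = T₀.
T_A = T₀·b/(a+b) = 297.0·346/1340 = 76.69 N·m; T_B = 220.3 N·m.
τ in each portion: τ_AC = 1.05×10^6 Pa, τ_CB = 3.02×10^6 Pa; maximum is in CB.
τ_max = T_CB·r/J = 220.3·0.0360/2.62×10^-6 = 3.019×10^6 Pa.

3.02e6 Pa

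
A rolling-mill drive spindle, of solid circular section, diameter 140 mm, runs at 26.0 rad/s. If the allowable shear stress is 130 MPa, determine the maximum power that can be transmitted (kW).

J = πd⁴/32 = π(0.140)⁴/32 = 3.771×10^-5 m⁴.
T_max = τ_allow·J/r = 1.30×10^8 × 3.771×10^-5 / 0.0700 = 70040 N·m.
ω = 26.0 rad/s, so P_max = T_max·ω = 1.821×10^6 W.

1820 kW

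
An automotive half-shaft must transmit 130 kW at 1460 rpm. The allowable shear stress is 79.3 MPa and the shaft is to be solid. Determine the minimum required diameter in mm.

ω = 2π·1460/60 = 152.9 rad/s, so T = P/ω = 130×10³ / 152.9 = 850.3 N·m.
For a solid shaft τ_max = 16T/(πd³), so d = (16T/(π τ_allow))^(1/3) = (16·850.3/(π·7.93×10^7))^(1/3) = 0.03794 m.

37.9 mm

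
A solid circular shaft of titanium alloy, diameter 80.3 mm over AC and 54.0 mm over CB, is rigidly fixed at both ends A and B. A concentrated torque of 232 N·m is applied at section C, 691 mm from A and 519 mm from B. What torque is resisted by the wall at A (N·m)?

182 N·m

Compatibility: T_A·a/J_AC = T_B·b/J_CB with T_A + T_B = T₀.
J_AC = 4.08×10^-6 m⁴, J_CB = 8.35×10^-7 m⁴, so T_A = T₀·(J_AC/a)/((J_AC/a)+(J_CB/b)) = 182.3 N·m, T_B = 49.65 N·m.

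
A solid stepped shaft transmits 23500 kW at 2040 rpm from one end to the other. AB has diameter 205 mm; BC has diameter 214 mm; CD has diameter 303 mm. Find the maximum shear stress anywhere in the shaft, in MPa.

ω = 2π·2040/60 = 213.6 rad/s, so T = P/ω = 23500×10³ / 213.6 = 110000 N·m.
Under the same torque, τ_max = 16T/(πd³) is largest where d is smallest — segment AB (d = 205 mm).
τ_max = 16·110000/(π·(0.205)³) = 6.503×10^7 Pa.

65.0 MPa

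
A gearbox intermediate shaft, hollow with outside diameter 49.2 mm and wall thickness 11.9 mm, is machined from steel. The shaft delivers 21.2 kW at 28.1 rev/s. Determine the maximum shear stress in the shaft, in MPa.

ω = 2π·28.1 = 176.6 rad/s, so T = P/ω = 21.2×10³ / 176.6 = 120.1 N·m.
J = π(d_o⁴ − d_i⁴)/32 = π(0.0492⁴ − 0.0254⁴)/32 = 5.344×10^-7 m⁴.
τ_max = T·r/J = 120.1 × 0.0246 / 5.344×10^-7 = 5.527×10^6 Pa.

5.53 MPa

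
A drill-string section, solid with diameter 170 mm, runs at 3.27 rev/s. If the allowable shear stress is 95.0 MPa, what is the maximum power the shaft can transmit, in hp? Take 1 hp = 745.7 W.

2530 hp

J = πd⁴/32 = π(0.170)⁴/32 = 8.200×10^-5 m⁴.
T_max = τ_allow·J/r = 9.50×10^7 × 8.200×10^-5 / 0.0850 = 91640 N·m.
ω = 2π·3.27 = 20.55 rad/s, so P_max = T_max·ω = 1.883×10^6 W.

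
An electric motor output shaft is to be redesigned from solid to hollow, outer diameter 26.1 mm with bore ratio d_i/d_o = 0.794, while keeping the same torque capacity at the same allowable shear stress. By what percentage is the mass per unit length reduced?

48.2 %

Equal τ_max and T ⇒ the solid shaft needs d_s³ = d_o³(1−k⁴), so d_s = 26.1·(1−0.794⁴)^(1/3) = 22.04 mm.
Area ratio A_h/A_s = d_o²(1−k²)/d_s² = (1−k²)/(1−k⁴)^(2/3) = 0.5180.
Mass saving = 1 − 0.5180 = 48.2 %.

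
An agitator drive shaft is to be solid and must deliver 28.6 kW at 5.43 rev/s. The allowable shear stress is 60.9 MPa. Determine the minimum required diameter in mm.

41.2 mm

ω = 2π·5.43 = 34.12 rad/s, so T = P/ω = 28.6×10³ / 34.12 = 838.3 N·m.
For a solid shaft τ_max = 16T/(πd³), so d = (16T/(π τ_allow))^(1/3) = (16·838.3/(π·6.09×10^7))^(1/3) = 0.04123 m.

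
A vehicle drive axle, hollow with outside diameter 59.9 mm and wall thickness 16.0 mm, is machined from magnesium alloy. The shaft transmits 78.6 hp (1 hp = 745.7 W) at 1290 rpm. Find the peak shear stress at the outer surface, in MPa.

ω = 2π·1290/60 = 135.1 rad/s, so T = P/ω = 78.6×745.7 / 135.1 = 433.9 N·m.
J = π(d_o⁴ − d_i⁴)/32 = π(0.0599⁴ − 0.0279⁴)/32 = 1.204×10^-6 m⁴.
τ_max = T·r/J = 433.9 × 0.0300 / 1.204×10^-6 = 1.079×10^7 Pa.

10.8 MPa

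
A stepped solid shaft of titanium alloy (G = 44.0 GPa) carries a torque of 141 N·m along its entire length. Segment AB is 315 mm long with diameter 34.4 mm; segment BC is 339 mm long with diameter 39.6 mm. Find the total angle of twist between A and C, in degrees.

0.679°

J_AB = π(0.0344)⁴/32 = 1.37×10^-7 m⁴; J_BC = π(0.0396)⁴/32 = 2.41×10^-7 m⁴.
θ = (T/G)·Σ L_i/J_i = (141.0/44.0×10⁹)·(0.315/1.37×10^-7 + 0.339/2.41×10^-7) = 0.01184 rad.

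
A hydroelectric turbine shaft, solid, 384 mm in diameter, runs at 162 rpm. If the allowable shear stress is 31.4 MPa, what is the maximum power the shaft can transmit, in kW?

5920 kW

J = πd⁴/32 = π(0.384)⁴/32 = 2.135×10^-3 m⁴.
T_max = τ_allow·J/r = 3.14×10^7 × 2.135×10^-3 / 0.192 = 349100 N·m.
ω = 2π·162/60 = 16.96 rad/s, so P_max = T_max·ω = 5.922×10^6 W.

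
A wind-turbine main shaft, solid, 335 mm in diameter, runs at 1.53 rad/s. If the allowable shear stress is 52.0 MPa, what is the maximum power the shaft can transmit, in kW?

587 kW

J = πd⁴/32 = π(0.335)⁴/32 = 1.236×10^-3 m⁴.
T_max = τ_allow·J/r = 5.20×10^7 × 1.236×10^-3 / 0.168 = 383900 N·m.
ω = 1.53 rad/s, so P_max = T_max·ω = 5.873×10^5 W.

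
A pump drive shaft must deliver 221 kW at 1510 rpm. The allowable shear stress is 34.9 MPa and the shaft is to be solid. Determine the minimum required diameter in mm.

58.9 mm

ω = 2π·1510/60 = 158.1 rad/s, so T = P/ω = 221×10³ / 158.1 = 1398 N·m.
For a solid shaft τ_max = 16T/(πd³), so d = (16T/(π τ_allow))^(1/3) = (16·1398/(π·3.49×10^7))^(1/3) = 0.05886 m.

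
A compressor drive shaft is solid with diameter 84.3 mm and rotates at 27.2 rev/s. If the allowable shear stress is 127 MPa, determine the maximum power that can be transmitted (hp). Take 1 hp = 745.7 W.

J = πd⁴/32 = π(0.0843)⁴/32 = 4.958×10^-6 m⁴.
T_max = τ_allow·J/r = 1.27×10^8 × 4.958×10^-6 / 0.0421 = 14940 N·m.
ω = 2π·27.2 = 170.9 rad/s, so P_max = T_max·ω = 2.553×10^6 W.

3420 hp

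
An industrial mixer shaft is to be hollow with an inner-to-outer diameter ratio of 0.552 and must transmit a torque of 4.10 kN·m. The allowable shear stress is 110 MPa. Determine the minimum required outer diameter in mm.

For a hollow shaft with d_i/d_o = 0.552: τ_max = 16T/(π d_o³ (1−k⁴)), so d_o = [16T/(π τ_allow (1−k⁴))]^(1/3) = [16·4100/(π·1.10×10^8·0.9072)]^(1/3) = 0.05937 m.

59.4 mm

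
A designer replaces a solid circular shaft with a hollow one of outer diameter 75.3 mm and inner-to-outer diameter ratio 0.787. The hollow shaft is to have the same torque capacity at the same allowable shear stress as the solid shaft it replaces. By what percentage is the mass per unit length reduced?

Equal τ_max and T ⇒ the solid shaft needs d_s³ = d_o³(1−k⁴), so d_s = 75.3·(1−0.787⁴)^(1/3) = 64.08 mm.
Area ratio A_h/A_s = d_o²(1−k²)/d_s² = (1−k²)/(1−k⁴)^(2/3) = 0.5255.
Mass saving = 1 − 0.5255 = 47.4 %.

47.4 %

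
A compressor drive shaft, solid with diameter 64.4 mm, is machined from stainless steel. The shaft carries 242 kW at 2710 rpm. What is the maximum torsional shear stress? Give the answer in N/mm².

ω = 2π·2710/60 = 283.8 rad/s, so T = P/ω = 242×10³ / 283.8 = 852.7 N·m.
J = πd⁴/32 = π(0.0644)⁴/32 = 1.689×10^-6 m⁴.
τ_max = T·r/J = 852.7 × 0.0322 / 1.689×10^-6 = 1.626×10^7 Pa.

16.3 N/mm²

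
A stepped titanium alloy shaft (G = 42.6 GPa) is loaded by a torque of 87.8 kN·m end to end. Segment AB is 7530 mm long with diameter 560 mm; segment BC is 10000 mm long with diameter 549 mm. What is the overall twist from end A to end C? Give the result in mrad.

J_AB = π(0.560)⁴/32 = 9.65×10^-3 m⁴; J_BC = π(0.549)⁴/32 = 8.92×10^-3 m⁴.
θ = (T/G)·Σ L_i/J_i = (87800/42.6×10⁹)·(7.53/9.65×10^-3 + 10.0/8.92×10^-3) = 3.918×10^-3 rad.

3.92 mrad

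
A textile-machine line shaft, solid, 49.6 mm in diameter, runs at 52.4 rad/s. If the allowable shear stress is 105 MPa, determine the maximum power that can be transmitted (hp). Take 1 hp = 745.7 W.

177 hp

J = πd⁴/32 = π(0.0496)⁴/32 = 5.942×10^-7 m⁴.
T_max = τ_allow·J/r = 1.05×10^8 × 5.942×10^-7 / 0.0248 = 2516 N·m.
ω = 52.4 rad/s, so P_max = T_max·ω = 1.318×10^5 W.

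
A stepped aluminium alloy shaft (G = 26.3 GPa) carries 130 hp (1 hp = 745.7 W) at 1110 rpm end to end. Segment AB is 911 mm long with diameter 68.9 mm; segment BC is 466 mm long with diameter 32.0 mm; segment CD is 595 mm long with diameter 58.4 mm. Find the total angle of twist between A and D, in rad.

ω = 2π·1110/60 = 116.2 rad/s, so T = P/ω = 130×745.7 / 116.2 = 834.0 N·m.
J_AB = π(0.0689)⁴/32 = 2.21×10^-6 m⁴; J_BC = π(0.0320)⁴/32 = 1.03×10^-7 m⁴; J_CD = π(0.0584)⁴/32 = 1.14×10^-6 m⁴.
θ = (T/G)·Σ L_i/J_i = (834.0/26.3×10⁹)·(0.911/2.21×10^-6 + 0.466/1.03×10^-7 + 0.595/1.14×10^-6) = 0.1731 rad.

0.173 rad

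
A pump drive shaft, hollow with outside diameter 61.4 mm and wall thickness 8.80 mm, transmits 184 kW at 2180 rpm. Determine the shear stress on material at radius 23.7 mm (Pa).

1.85e7 Pa

ω = 2π·2180/60 = 228.3 rad/s, so T = P/ω = 184×10³ / 228.3 = 806.0 N·m.
J = π(d_o⁴ − d_i⁴)/32 = π(0.0614⁴ − 0.0438⁴)/32 = 1.034×10^-6 m⁴.
Shear stress varies linearly with radius: τ = T·r/J = 806.0 × 0.0237 / 1.034×10^-6 = 1.847×10^7 Pa.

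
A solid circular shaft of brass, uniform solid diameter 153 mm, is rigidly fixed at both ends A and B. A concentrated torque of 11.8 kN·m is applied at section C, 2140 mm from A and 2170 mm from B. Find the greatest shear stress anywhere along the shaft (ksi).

With uniform GJ and both ends fixed, compatibility θ_AC = θ_CB gives T_A·a = T_B·b, together with T_A + T_B = T₀.
T_A = T₀·b/(a+b) = 11800·2170/4310 = 5941 N·m; T_B = 5859 N·m.
τ in each portion: τ_AC = 8.45×10^6 Pa, τ_CB = 8.33×10^6 Pa; maximum is in AC.
τ_max = T_AC·r/J = 5941·0.0765/5.38×10^-5 = 8.448×10^6 Pa.

1.23 ksi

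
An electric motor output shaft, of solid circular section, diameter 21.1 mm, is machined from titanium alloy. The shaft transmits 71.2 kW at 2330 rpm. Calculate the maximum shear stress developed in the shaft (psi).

ω = 2π·2330/60 = 244.0 rad/s, so T = P/ω = 71.2×10³ / 244.0 = 291.8 N·m.
J = πd⁴/32 = π(0.0211)⁴/32 = 1.946×10^-8 m⁴.
τ_max = T·r/J = 291.8 × 0.0106 / 1.946×10^-8 = 1.582×10^8 Pa.

22900 psi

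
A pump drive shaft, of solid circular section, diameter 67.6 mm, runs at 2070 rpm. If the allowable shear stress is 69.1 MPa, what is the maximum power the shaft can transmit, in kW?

909 kW

J = πd⁴/32 = π(0.0676)⁴/32 = 2.050×10^-6 m⁴.
T_max = τ_allow·J/r = 6.91×10^7 × 2.050×10^-6 / 0.0338 = 4191 N·m.
ω = 2π·2070/60 = 216.8 rad/s, so P_max = T_max·ω = 9.085×10^5 W.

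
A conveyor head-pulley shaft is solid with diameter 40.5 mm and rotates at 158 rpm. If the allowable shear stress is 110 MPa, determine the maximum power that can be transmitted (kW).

23.7 kW

J = πd⁴/32 = π(0.0405)⁴/32 = 2.641×10^-7 m⁴.
T_max = τ_allow·J/r = 1.10×10^8 × 2.641×10^-7 / 0.0203 = 1435 N·m.
ω = 2π·158/60 = 16.55 rad/s, so P_max = T_max·ω = 2.374×10^4 W.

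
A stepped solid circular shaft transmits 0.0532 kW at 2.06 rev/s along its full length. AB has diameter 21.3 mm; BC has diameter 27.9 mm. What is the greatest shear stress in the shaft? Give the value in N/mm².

ω = 2π·2.06 = 12.94 rad/s, so T = P/ω = 0.0532×10³ / 12.94 = 4.110 N·m.
Under the same torque, τ_max = 16T/(πd³) is largest where d is smallest — segment AB (d = 21.3 mm).
τ_max = 16·4.110/(π·(0.0213)³) = 2.166×10^6 Pa.

2.17 N/mm²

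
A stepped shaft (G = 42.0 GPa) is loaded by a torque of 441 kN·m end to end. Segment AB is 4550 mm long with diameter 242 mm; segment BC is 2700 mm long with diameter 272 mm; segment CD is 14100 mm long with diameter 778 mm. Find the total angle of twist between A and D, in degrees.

11.4°

J_AB = π(0.242)⁴/32 = 3.37×10^-4 m⁴; J_BC = π(0.272)⁴/32 = 5.37×10^-4 m⁴; J_CD = π(0.778)⁴/32 = 0.0360 m⁴.
θ = (T/G)·Σ L_i/J_i = (441000/42.0×10⁹)·(4.55/3.37×10^-4 + 2.70/5.37×10^-4 + 14.1/0.0360) = 0.1988 rad.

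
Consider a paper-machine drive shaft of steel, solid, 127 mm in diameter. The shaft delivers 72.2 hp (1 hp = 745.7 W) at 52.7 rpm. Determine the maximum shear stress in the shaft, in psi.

ω = 2π·52.7/60 = 5.519 rad/s, so T = P/ω = 72.2×745.7 / 5.519 = 9756 N·m.
J = πd⁴/32 = π(0.127)⁴/32 = 2.554×10^-5 m⁴.
τ_max = T·r/J = 9756 × 0.0635 / 2.554×10^-5 = 2.426×10^7 Pa.

3520 psi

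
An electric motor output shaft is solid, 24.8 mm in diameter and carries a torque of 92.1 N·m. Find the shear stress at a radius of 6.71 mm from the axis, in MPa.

J = πd⁴/32 = π(0.0248)⁴/32 = 3.714×10^-8 m⁴.
Shear stress varies linearly with radius: τ = T·r/J = 92.10 × 0.00671 / 3.714×10^-8 = 1.664×10^7 Pa.

16.6 MPa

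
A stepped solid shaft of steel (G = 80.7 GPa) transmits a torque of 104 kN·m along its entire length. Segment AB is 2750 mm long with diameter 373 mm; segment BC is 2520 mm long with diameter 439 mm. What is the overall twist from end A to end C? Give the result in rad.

0.00276 rad

J_AB = π(0.373)⁴/32 = 1.90×10^-3 m⁴; J_BC = π(0.439)⁴/32 = 3.65×10^-3 m⁴.
θ = (T/G)·Σ L_i/J_i = (104000/80.7×10⁹)·(2.75/1.90×10^-3 + 2.52/3.65×10^-3) = 2.756×10^-3 rad.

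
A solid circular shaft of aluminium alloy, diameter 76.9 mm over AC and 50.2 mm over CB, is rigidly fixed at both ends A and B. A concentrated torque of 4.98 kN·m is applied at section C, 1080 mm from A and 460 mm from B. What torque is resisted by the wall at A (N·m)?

Compatibility: T_A·a/J_AC = T_B·b/J_CB with T_A + T_B = T₀.
J_AC = 3.43×10^-6 m⁴, J_CB = 6.23×10^-7 m⁴, so T_A = T₀·(J_AC/a)/((J_AC/a)+(J_CB/b)) = 3491 N·m, T_B = 1489 N·m.

3490 N·m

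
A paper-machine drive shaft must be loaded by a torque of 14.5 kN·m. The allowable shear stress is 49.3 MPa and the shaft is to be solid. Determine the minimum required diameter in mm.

For a solid shaft τ_max = 16T/(πd³), so d = (16T/(π τ_allow))^(1/3) = (16·14500/(π·4.93×10^7))^(1/3) = 0.1144 m.

114 mm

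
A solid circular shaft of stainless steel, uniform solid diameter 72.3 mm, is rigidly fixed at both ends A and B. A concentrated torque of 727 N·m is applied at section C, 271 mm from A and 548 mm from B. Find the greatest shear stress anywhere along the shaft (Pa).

6.56e6 Pa

With uniform GJ and both ends fixed, compatibility θ_AC = θ_CB gives T_A·a = T_B·b, together with T_A + T_B = T₀.
T_A = T₀·b/(a+b) = 727.0·548/819.0 = 486.4 N·m; T_B = 240.6 N·m.
τ in each portion: τ_AC = 6.56×10^6 Pa, τ_CB = 3.24×10^6 Pa; maximum is in AC.
τ_max = T_AC·r/J = 486.4·0.0362/2.68×10^-6 = 6.555×10^6 Pa.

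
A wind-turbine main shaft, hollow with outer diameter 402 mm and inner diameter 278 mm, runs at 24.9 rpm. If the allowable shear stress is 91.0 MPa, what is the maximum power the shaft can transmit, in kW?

2330 kW

J = π(d_o⁴ − d_i⁴)/32 = π(0.402⁴ − 0.278⁴)/32 = 1.978×10^-3 m⁴.
T_max = τ_allow·J/r = 9.10×10^7 × 1.978×10^-3 / 0.201 = 895300 N·m.
ω = 2π·24.9/60 = 2.608 rad/s, so P_max = T_max·ω = 2.335×10^6 W.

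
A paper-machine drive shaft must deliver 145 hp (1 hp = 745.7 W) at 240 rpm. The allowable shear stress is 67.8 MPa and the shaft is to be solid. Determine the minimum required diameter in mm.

ω = 2π·240/60 = 25.13 rad/s, so T = P/ω = 145×745.7 / 25.13 = 4302 N·m.
For a solid shaft τ_max = 16T/(πd³), so d = (16T/(π τ_allow))^(1/3) = (16·4302/(π·6.78×10^7))^(1/3) = 0.06862 m.

68.6 mm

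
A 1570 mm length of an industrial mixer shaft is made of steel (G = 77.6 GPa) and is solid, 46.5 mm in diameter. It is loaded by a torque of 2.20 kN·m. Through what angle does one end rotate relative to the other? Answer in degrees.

5.56°

J = πd⁴/32 = π(0.0465)⁴/32 = 4.590×10^-7 m⁴.
θ = T·L/(G·J) = 2200 × 1.57 / (77.6×10⁹ × 4.590×10^-7) = 0.09697 rad.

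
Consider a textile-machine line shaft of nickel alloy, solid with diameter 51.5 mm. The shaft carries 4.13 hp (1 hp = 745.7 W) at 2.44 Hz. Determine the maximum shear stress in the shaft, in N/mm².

7.49 N/mm²

ω = 2π·2.44 = 15.33 rad/s, so T = P/ω = 4.13×745.7 / 15.33 = 200.9 N·m.
J = πd⁴/32 = π(0.0515)⁴/32 = 6.906×10^-7 m⁴.
τ_max = T·r/J = 200.9 × 0.0257 / 6.906×10^-7 = 7.490×10^6 Pa.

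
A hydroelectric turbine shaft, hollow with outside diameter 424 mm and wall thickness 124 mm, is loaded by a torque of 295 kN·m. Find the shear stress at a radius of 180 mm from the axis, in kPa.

J = π(d_o⁴ − d_i⁴)/32 = π(0.424⁴ − 0.176⁴)/32 = 3.079×10^-3 m⁴.
Shear stress varies linearly with radius: τ = T·r/J = 295000 × 0.180 / 3.079×10^-3 = 1.725×10^7 Pa.

17200 kPa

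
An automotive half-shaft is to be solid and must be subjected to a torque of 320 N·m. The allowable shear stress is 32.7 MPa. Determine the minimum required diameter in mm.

36.8 mm

For a solid shaft τ_max = 16T/(πd³), so d = (16T/(π τ_allow))^(1/3) = (16·320.0/(π·3.27×10^7))^(1/3) = 0.03680 m.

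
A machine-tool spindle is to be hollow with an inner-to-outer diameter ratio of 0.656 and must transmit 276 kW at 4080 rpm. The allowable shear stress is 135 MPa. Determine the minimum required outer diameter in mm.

ω = 2π·4080/60 = 427.3 rad/s, so T = P/ω = 276×10³ / 427.3 = 646.0 N·m.
For a hollow shaft with d_i/d_o = 0.656: τ_max = 16T/(π d_o³ (1−k⁴)), so d_o = [16T/(π τ_allow (1−k⁴))]^(1/3) = [16·646.0/(π·1.35×10^8·0.8148)]^(1/3) = 0.03104 m.

31.0 mm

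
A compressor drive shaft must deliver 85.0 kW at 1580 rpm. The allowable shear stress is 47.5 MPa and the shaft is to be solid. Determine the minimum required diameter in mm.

38.0 mm

ω = 2π·1580/60 = 165.5 rad/s, so T = P/ω = 85.0×10³ / 165.5 = 513.7 N·m.
For a solid shaft τ_max = 16T/(πd³), so d = (16T/(π τ_allow))^(1/3) = (16·513.7/(π·4.75×10^7))^(1/3) = 0.03805 m.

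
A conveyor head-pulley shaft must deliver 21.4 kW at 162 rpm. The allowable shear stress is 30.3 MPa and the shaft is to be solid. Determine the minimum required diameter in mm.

ω = 2π·162/60 = 16.96 rad/s, so T = P/ω = 21.4×10³ / 16.96 = 1261 N·m.
For a solid shaft τ_max = 16T/(πd³), so d = (16T/(π τ_allow))^(1/3) = (16·1261/(π·3.03×10^7))^(1/3) = 0.05963 m.

59.6 mm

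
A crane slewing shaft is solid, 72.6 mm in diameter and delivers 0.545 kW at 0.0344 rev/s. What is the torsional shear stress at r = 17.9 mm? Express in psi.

ω = 2π·0.0344 = 0.2161 rad/s, so T = P/ω = 0.545×10³ / 0.2161 = 2521 N·m.
J = πd⁴/32 = π(0.0726)⁴/32 = 2.727×10^-6 m⁴.
Shear stress varies linearly with radius: τ = T·r/J = 2521 × 0.0179 / 2.727×10^-6 = 1.655×10^7 Pa.

2400 psi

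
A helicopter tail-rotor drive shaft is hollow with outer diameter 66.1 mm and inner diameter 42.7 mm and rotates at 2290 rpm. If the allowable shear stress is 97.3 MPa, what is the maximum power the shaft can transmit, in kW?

1090 kW

J = π(d_o⁴ − d_i⁴)/32 = π(0.0661⁴ − 0.0427⁴)/32 = 1.548×10^-6 m⁴.
T_max = τ_allow·J/r = 9.73×10^7 × 1.548×10^-6 / 0.0330 = 4557 N·m.
ω = 2π·2290/60 = 239.8 rad/s, so P_max = T_max·ω = 1.093×10^6 W.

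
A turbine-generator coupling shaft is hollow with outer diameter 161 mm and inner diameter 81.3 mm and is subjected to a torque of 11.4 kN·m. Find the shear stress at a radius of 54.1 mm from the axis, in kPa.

J = π(d_o⁴ − d_i⁴)/32 = π(0.161⁴ − 0.0813⁴)/32 = 6.167×10^-5 m⁴.
Shear stress varies linearly with radius: τ = T·r/J = 11400 × 0.0541 / 6.167×10^-5 = 1.000×10^7 Pa.

10000 kPa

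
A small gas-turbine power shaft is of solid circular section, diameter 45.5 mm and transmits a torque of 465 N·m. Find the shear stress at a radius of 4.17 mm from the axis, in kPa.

4610 kPa

J = πd⁴/32 = π(0.0455)⁴/32 = 4.208×10^-7 m⁴.
Shear stress varies linearly with radius: τ = T·r/J = 465.0 × 0.00417 / 4.208×10^-7 = 4.608×10^6 Pa.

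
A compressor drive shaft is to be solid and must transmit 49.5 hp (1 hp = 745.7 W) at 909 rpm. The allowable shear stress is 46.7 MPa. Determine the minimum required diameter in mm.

ω = 2π·909/60 = 95.19 rad/s, so T = P/ω = 49.5×745.7 / 95.19 = 387.8 N·m.
For a solid shaft τ_max = 16T/(πd³), so d = (16T/(π τ_allow))^(1/3) = (16·387.8/(π·4.67×10^7))^(1/3) = 0.03484 m.

34.8 mm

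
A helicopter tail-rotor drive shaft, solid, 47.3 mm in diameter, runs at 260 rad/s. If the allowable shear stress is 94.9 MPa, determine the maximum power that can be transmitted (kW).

J = πd⁴/32 = π(0.0473)⁴/32 = 4.914×10^-7 m⁴.
T_max = τ_allow·J/r = 9.49×10^7 × 4.914×10^-7 / 0.0236 = 1972 N·m.
ω = 260 rad/s, so P_max = T_max·ω = 5.127×10^5 W.

513 kW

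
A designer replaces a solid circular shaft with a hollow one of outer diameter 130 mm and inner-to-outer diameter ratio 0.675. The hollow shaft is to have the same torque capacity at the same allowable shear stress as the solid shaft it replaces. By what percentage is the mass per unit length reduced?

36.4 %

Equal τ_max and T ⇒ the solid shaft needs d_s³ = d_o³(1−k⁴), so d_s = 130·(1−0.675⁴)^(1/3) = 120.3 mm.
Area ratio A_h/A_s = d_o²(1−k²)/d_s² = (1−k²)/(1−k⁴)^(2/3) = 0.6357.
Mass saving = 1 − 0.6357 = 36.4 %.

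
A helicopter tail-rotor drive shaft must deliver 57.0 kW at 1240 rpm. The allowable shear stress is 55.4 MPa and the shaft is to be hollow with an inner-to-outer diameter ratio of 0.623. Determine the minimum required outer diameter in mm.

ω = 2π·1240/60 = 129.9 rad/s, so T = P/ω = 57.0×10³ / 129.9 = 439.0 N·m.
For a hollow shaft with d_i/d_o = 0.623: τ_max = 16T/(π d_o³ (1−k⁴)), so d_o = [16T/(π τ_allow (1−k⁴))]^(1/3) = [16·439.0/(π·5.54×10^7·0.8494)]^(1/3) = 0.03622 m.

36.2 mm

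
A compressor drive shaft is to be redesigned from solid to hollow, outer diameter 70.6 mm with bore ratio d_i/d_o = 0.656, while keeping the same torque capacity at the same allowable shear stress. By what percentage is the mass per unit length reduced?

Equal τ_max and T ⇒ the solid shaft needs d_s³ = d_o³(1−k⁴), so d_s = 70.6·(1−0.656⁴)^(1/3) = 65.94 mm.
Area ratio A_h/A_s = d_o²(1−k²)/d_s² = (1−k²)/(1−k⁴)^(2/3) = 0.6530.
Mass saving = 1 − 0.6530 = 34.7 %.

34.7 %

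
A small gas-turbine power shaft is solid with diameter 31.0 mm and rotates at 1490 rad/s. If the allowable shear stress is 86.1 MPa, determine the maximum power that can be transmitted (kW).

J = πd⁴/32 = π(0.0310)⁴/32 = 9.067×10^-8 m⁴.
T_max = τ_allow·J/r = 8.61×10^7 × 9.067×10^-8 / 0.0155 = 503.6 N·m.
ω = 1490 rad/s, so P_max = T_max·ω = 7.504×10^5 W.

750 kW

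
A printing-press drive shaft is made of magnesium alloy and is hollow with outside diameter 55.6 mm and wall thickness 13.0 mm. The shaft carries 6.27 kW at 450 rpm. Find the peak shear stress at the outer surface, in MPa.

ω = 2π·450/60 = 47.12 rad/s, so T = P/ω = 6.27×10³ / 47.12 = 133.1 N·m.
J = π(d_o⁴ − d_i⁴)/32 = π(0.0556⁴ − 0.0296⁴)/32 = 8.628×10^-7 m⁴.
τ_max = T·r/J = 133.1 × 0.0278 / 8.628×10^-7 = 4.287×10^6 Pa.

4.29 MPa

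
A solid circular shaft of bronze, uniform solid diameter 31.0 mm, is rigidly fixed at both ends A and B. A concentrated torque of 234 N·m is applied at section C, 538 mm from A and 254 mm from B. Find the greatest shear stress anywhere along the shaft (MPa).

With uniform GJ and both ends fixed, compatibility θ_AC = θ_CB gives T_A·a = T_B·b, together with T_A + T_B = T₀.
T_A = T₀·b/(a+b) = 234.0·254/792.0 = 75.05 N·m; T_B = 159.0 N·m.
τ in each portion: τ_AC = 1.28×10^7 Pa, τ_CB = 2.72×10^7 Pa; maximum is in CB.
τ_max = T_CB·r/J = 159.0·0.0155/9.07×10^-8 = 2.717×10^7 Pa.

27.2 MPa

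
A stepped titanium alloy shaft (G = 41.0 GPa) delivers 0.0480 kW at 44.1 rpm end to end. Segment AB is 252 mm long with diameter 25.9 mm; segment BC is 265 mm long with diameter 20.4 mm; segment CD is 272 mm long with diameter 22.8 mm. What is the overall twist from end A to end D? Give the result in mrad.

8.00 mrad

ω = 2π·44.1/60 = 4.618 rad/s, so T = P/ω = 0.0480×10³ / 4.618 = 10.39 N·m.
J_AB = π(0.0259)⁴/32 = 4.42×10^-8 m⁴; J_BC = π(0.0204)⁴/32 = 1.70×10^-8 m⁴; J_CD = π(0.0228)⁴/32 = 2.65×10^-8 m⁴.
θ = (T/G)·Σ L_i/J_i = (10.39/41.0×10⁹)·(0.252/4.42×10^-8 + 0.265/1.70×10^-8 + 0.272/2.65×10^-8) = 7.996×10^-3 rad.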